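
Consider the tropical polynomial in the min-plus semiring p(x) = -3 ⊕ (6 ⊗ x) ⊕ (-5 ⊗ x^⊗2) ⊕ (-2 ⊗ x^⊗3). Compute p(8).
p(8) = -3

A tropical monomial a ⊗ x^⊗i evaluates to a + i · x. Evaluating each term at x = 8:
  Term 0 contributes -3 + 0 · 8 = -3
  Term 1 contributes 6 + 1 · 8 = 14
  Term 2 contributes -5 + 2 · 8 = 11
  Term 3 contributes -2 + 3 · 8 = 22
p(8) = ⊕ of these = min[-3, 14, 11, 22] = -3.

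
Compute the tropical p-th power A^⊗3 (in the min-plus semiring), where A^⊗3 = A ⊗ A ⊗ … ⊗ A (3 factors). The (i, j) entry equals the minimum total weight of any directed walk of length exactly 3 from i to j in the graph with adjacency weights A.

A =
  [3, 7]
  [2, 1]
A^⊗3 =
  [9, 9]
  [4, 3]

Each entry (A^⊗3)_ij equals the minimum over all length-3 walks i = v_0 → v_1 → … → v_3 = j of Σ_t A[v_t][v_{t+1}]. For example, for (i, j) = (0, 1) we minimise over 4 possible intermediate vertex sequences; the minimum is 9, attained along the walk 0 → 1 → 1 → 1.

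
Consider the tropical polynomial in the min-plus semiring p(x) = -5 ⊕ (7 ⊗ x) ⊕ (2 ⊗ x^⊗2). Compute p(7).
p(7) = -5

A tropical monomial a ⊗ x^⊗i evaluates to a + i · x. Evaluating each term at x = 7:
  Term 0 contributes -5 + 0 · 7 = -5
  Term 1 contributes 7 + 1 · 7 = 14
  Term 2 contributes 2 + 2 · 7 = 16
p(7) = ⊕ of these = min[-5, 14, 16] = -5.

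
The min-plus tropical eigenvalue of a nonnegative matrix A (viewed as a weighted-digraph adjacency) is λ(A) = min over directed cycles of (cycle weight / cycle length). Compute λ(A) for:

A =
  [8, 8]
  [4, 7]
λ(A) = 6

Enumerate directed cycles and compute their means (weight / length). Sample:
  cycle 0 → 0: weight = 8, length = 1, mean = 8/1 ≈ 8.000
  cycle 1 → 1: weight = 7, length = 1, mean = 7/1 ≈ 7.000
  cycle 0 → 1 → 0: weight = 12, length = 2, mean = 12/2 ≈ 6.000
  cycle 1 → 0 → 1: weight = 12, length = 2, mean = 12/2 ≈ 6.000
Minimum mean = 6.000, attained e.g. along the cycle 0 → 1 → 0 with weight 12 and length 2. So λ(A) = 12/2 = 6.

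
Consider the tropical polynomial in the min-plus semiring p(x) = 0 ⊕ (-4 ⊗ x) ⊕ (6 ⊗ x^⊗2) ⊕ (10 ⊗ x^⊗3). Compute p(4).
p(4) = 0

A tropical monomial a ⊗ x^⊗i evaluates to a + i · x. Evaluating each term at x = 4:
  Term 0 contributes 0 + 0 · 4 = 0
  Term 1 contributes -4 + 1 · 4 = 0
  Term 2 contributes 6 + 2 · 4 = 14
  Term 3 contributes 10 + 3 · 4 = 22
p(4) = ⊕ of these = min[0, 0, 14, 22] = 0.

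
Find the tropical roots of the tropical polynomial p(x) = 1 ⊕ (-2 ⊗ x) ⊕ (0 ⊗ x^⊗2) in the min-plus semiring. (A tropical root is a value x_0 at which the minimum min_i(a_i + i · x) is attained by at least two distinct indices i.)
Roots: {-2, 3}

Each tropical root is a break point of the lower envelope of the lines y = a_i + i · x (there are 3 lines, with slopes 0, 1, ..., 2). Only the lines that attain the minimum somewhere contribute to roots; other lines are dominated. Here the surviving (envelope) indices are i = 2, i = 1, i = 0.
Intersections between consecutive envelope lines give the roots: for adjacent envelope indices i < j the intersection is x = (a_i − a_j) / (j − i). Reading off the sorted break points: {-2, 3}.
Verification: at each break x_0, at least two indices attain the minimum of min_i(a_i + i · x_0).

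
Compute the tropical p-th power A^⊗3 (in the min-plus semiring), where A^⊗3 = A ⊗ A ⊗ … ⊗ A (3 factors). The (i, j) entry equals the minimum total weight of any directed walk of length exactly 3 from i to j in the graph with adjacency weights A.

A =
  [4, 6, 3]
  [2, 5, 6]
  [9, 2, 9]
A^⊗3 =
  [7, 9, 11]
  [10, 7, 9]
  [8, 10, 7]

Each entry (A^⊗3)_ij equals the minimum over all length-3 walks i = v_0 → v_1 → … → v_3 = j of Σ_t A[v_t][v_{t+1}]. For example, for (i, j) = (0, 2) we minimise over 9 possible intermediate vertex sequences; the minimum is 11, attained along the walk 0 → 0 → 0 → 2.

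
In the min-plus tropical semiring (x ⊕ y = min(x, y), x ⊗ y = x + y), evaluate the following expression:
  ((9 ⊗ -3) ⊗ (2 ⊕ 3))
((9 ⊗ -3) ⊗ (2 ⊕ 3)) = 8

Expand innermost to outermost. Recall ⊕ takes the minimum of its arguments and ⊗ takes their sum. Working out the expression ((9 ⊗ -3) ⊗ (2 ⊕ 3)) gives 8.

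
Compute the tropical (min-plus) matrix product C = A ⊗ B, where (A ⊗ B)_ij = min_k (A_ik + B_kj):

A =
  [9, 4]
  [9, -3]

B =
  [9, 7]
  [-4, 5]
A ⊗ B =
  [0, 9]
  [-7, 2]

Apply the min-plus product entry-by-entry:
  C[0][0] = min over k of (A[0][0] + B[0][0] = 9 + 9 = 18, A[0][1] + B[1][0] = 4 + -4 = 0) = 0 (attained at k = 1)
  C[0][1] = min over k of (A[0][0] + B[0][1] = 9 + 7 = 16, A[0][1] + B[1][1] = 4 + 5 = 9) = 9 (attained at k = 1)
  C[1][0] = min over k of (A[1][0] + B[0][0] = 9 + 9 = 18, A[1][1] + B[1][0] = -3 + -4 = -7) = -7 (attained at k = 1)
  C[1][1] = min over k of (A[1][0] + B[0][1] = 9 + 7 = 16, A[1][1] + B[1][1] = -3 + 5 = 2) = 2 (attained at k = 1)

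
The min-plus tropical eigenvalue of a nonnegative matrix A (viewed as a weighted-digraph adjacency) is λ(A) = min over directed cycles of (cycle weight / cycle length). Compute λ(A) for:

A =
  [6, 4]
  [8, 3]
λ(A) = 3

Enumerate directed cycles and compute their means (weight / length). Sample:
  cycle 0 → 0: weight = 6, length = 1, mean = 6/1 ≈ 6.000
  cycle 1 → 1: weight = 3, length = 1, mean = 3/1 ≈ 3.000
  cycle 0 → 1 → 0: weight = 12, length = 2, mean = 12/2 ≈ 6.000
  cycle 1 → 0 → 1: weight = 12, length = 2, mean = 12/2 ≈ 6.000
Minimum mean = 3.000, attained e.g. along the cycle 1 → 1 with weight 3 and length 1. So λ(A) = 3/1 = 3.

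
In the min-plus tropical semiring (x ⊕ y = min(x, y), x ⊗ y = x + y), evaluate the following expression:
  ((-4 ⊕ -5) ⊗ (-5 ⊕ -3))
((-4 ⊕ -5) ⊗ (-5 ⊕ -3)) = -10

Expand innermost to outermost. Recall ⊕ takes the minimum of its arguments and ⊗ takes their sum. Working out the expression ((-4 ⊕ -5) ⊗ (-5 ⊕ -3)) gives -10.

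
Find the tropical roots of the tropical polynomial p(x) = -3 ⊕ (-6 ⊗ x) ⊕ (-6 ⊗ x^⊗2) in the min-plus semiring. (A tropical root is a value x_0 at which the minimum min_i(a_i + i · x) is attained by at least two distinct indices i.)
Roots: {0, 3}

Each tropical root is a break point of the lower envelope of the lines y = a_i + i · x (there are 3 lines, with slopes 0, 1, ..., 2). Only the lines that attain the minimum somewhere contribute to roots; other lines are dominated. Here the surviving (envelope) indices are i = 2, i = 1, i = 0.
Intersections between consecutive envelope lines give the roots: for adjacent envelope indices i < j the intersection is x = (a_i − a_j) / (j − i). Reading off the sorted break points: {0, 3}.
Verification: at each break x_0, at least two indices attain the minimum of min_i(a_i + i · x_0).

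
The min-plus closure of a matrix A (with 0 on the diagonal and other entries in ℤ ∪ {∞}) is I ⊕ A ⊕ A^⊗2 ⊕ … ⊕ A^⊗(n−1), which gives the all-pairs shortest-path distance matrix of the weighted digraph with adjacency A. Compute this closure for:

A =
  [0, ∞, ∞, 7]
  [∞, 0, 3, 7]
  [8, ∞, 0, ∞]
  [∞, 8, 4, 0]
Closure =
  [0, 15, 11, 7]
  [11, 0, 3, 7]
  [8, 23, 0, 15]
  [12, 8, 4, 0]

This is the Floyd-Warshall all-pairs shortest-path computation. For each intermediate vertex k = 0, 1, …, 3, update dist[i][j] ← min(dist[i][j], dist[i][k] + dist[k][j]). The final matrix gives, for each (i, j), the minimum total weight of any directed path from i to j (possibly empty when i = j).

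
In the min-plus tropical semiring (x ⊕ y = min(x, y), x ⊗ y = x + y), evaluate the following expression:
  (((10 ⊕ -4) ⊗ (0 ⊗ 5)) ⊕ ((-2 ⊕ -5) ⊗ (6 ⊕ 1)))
(((10 ⊕ -4) ⊗ (0 ⊗ 5)) ⊕ ((-2 ⊕ -5) ⊗ (6 ⊕ 1))) = -4

Expand innermost to outermost. Recall ⊕ takes the minimum of its arguments and ⊗ takes their sum. Working out the expression (((10 ⊕ -4) ⊗ (0 ⊗ 5)) ⊕ ((-2 ⊕ -5) ⊗ (6 ⊕ 1))) gives -4.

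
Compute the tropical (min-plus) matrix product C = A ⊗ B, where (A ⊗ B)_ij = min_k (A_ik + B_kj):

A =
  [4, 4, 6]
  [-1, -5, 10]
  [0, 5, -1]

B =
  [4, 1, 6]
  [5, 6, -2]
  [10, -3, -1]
A ⊗ B =
  [8, 3, 2]
  [0, 0, -7]
  [4, -4, -2]

Apply the min-plus product entry-by-entry:
  C[0][0] = min over k of (A[0][0] + B[0][0] = 4 + 4 = 8, A[0][1] + B[1][0] = 4 + 5 = 9, A[0][2] + B[2][0] = 6 + 10 = 16) = 8 (attained at k = 0)
  C[0][1] = min over k of (A[0][0] + B[0][1] = 4 + 1 = 5, A[0][1] + B[1][1] = 4 + 6 = 10, A[0][2] + B[2][1] = 6 + -3 = 3) = 3 (attained at k = 2)
  C[0][2] = min over k of (A[0][0] + B[0][2] = 4 + 6 = 10, A[0][1] + B[1][2] = 4 + -2 = 2, A[0][2] + B[2][2] = 6 + -1 = 5) = 2 (attained at k = 1)
  C[1][0] = min over k of (A[1][0] + B[0][0] = -1 + 4 = 3, A[1][1] + B[1][0] = -5 + 5 = 0, A[1][2] + B[2][0] = 10 + 10 = 20) = 0 (attained at k = 1)
  C[1][1] = min over k of (A[1][0] + B[0][1] = -1 + 1 = 0, A[1][1] + B[1][1] = -5 + 6 = 1, A[1][2] + B[2][1] = 10 + -3 = 7) = 0 (attained at k = 0)
  C[1][2] = min over k of (A[1][0] + B[0][2] = -1 + 6 = 5, A[1][1] + B[1][2] = -5 + -2 = -7, A[1][2] + B[2][2] = 10 + -1 = 9) = -7 (attained at k = 1)
  C[2][0] = min over k of (A[2][0] + B[0][0] = 0 + 4 = 4, A[2][1] + B[1][0] = 5 + 5 = 10, A[2][2] + B[2][0] = -1 + 10 = 9) = 4 (attained at k = 0)
  C[2][1] = min over k of (A[2][0] + B[0][1] = 0 + 1 = 1, A[2][1] + B[1][1] = 5 + 6 = 11, A[2][2] + B[2][1] = -1 + -3 = -4) = -4 (attained at k = 2)
  C[2][2] = min over k of (A[2][0] + B[0][2] = 0 + 6 = 6, A[2][1] + B[1][2] = 5 + -2 = 3, A[2][2] + B[2][2] = -1 + -1 = -2) = -2 (attained at k = 2)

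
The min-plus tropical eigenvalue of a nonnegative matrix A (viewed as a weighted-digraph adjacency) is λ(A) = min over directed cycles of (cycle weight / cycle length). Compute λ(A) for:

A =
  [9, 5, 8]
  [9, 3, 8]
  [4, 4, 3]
λ(A) = 3

Enumerate directed cycles and compute their means (weight / length). Sample:
  cycle 0 → 0: weight = 9, length = 1, mean = 9/1 ≈ 9.000
  cycle 1 → 1: weight = 3, length = 1, mean = 3/1 ≈ 3.000
  cycle 2 → 2: weight = 3, length = 1, mean = 3/1 ≈ 3.000
  cycle 0 → 1 → 0: weight = 14, length = 2, mean = 14/2 ≈ 7.000
  cycle 0 → 2 → 0: weight = 12, length = 2, mean = 12/2 ≈ 6.000
  cycle 1 → 0 → 1: weight = 14, length = 2, mean = 14/2 ≈ 7.000
Minimum mean = 3.000, attained e.g. along the cycle 1 → 1 with weight 3 and length 1. So λ(A) = 3/1 = 3.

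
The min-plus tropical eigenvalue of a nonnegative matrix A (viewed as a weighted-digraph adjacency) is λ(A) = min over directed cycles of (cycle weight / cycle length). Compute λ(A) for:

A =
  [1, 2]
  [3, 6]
λ(A) = 1

Enumerate directed cycles and compute their means (weight / length). Sample:
  cycle 0 → 0: weight = 1, length = 1, mean = 1/1 ≈ 1.000
  cycle 1 → 1: weight = 6, length = 1, mean = 6/1 ≈ 6.000
  cycle 0 → 1 → 0: weight = 5, length = 2, mean = 5/2 ≈ 2.500
  cycle 1 → 0 → 1: weight = 5, length = 2, mean = 5/2 ≈ 2.500
Minimum mean = 1.000, attained e.g. along the cycle 0 → 0 with weight 1 and length 1. So λ(A) = 1/1 = 1.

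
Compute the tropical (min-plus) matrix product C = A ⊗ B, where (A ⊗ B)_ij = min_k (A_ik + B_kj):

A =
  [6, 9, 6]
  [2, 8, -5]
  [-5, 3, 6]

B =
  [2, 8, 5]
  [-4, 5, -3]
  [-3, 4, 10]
A ⊗ B =
  [3, 10, 6]
  [-8, -1, 5]
  [-3, 3, 0]

Apply the min-plus product entry-by-entry:
  C[0][0] = min over k of (A[0][0] + B[0][0] = 6 + 2 = 8, A[0][1] + B[1][0] = 9 + -4 = 5, A[0][2] + B[2][0] = 6 + -3 = 3) = 3 (attained at k = 2)
  C[0][1] = min over k of (A[0][0] + B[0][1] = 6 + 8 = 14, A[0][1] + B[1][1] = 9 + 5 = 14, A[0][2] + B[2][1] = 6 + 4 = 10) = 10 (attained at k = 2)
  C[0][2] = min over k of (A[0][0] + B[0][2] = 6 + 5 = 11, A[0][1] + B[1][2] = 9 + -3 = 6, A[0][2] + B[2][2] = 6 + 10 = 16) = 6 (attained at k = 1)
  C[1][0] = min over k of (A[1][0] + B[0][0] = 2 + 2 = 4, A[1][1] + B[1][0] = 8 + -4 = 4, A[1][2] + B[2][0] = -5 + -3 = -8) = -8 (attained at k = 2)
  C[1][1] = min over k of (A[1][0] + B[0][1] = 2 + 8 = 10, A[1][1] + B[1][1] = 8 + 5 = 13, A[1][2] + B[2][1] = -5 + 4 = -1) = -1 (attained at k = 2)
  C[1][2] = min over k of (A[1][0] + B[0][2] = 2 + 5 = 7, A[1][1] + B[1][2] = 8 + -3 = 5, A[1][2] + B[2][2] = -5 + 10 = 5) = 5 (attained at k = 1)
  C[2][0] = min over k of (A[2][0] + B[0][0] = -5 + 2 = -3, A[2][1] + B[1][0] = 3 + -4 = -1, A[2][2] + B[2][0] = 6 + -3 = 3) = -3 (attained at k = 0)
  C[2][1] = min over k of (A[2][0] + B[0][1] = -5 + 8 = 3, A[2][1] + B[1][1] = 3 + 5 = 8, A[2][2] + B[2][1] = 6 + 4 = 10) = 3 (attained at k = 0)
  C[2][2] = min over k of (A[2][0] + B[0][2] = -5 + 5 = 0, A[2][1] + B[1][2] = 3 + -3 = 0, A[2][2] + B[2][2] = 6 + 10 = 16) = 0 (attained at k = 0)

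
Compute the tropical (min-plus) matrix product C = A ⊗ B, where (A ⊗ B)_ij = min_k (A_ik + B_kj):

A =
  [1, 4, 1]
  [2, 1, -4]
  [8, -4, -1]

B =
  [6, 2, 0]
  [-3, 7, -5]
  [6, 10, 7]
A ⊗ B =
  [1, 3, -1]
  [-2, 4, -4]
  [-7, 3, -9]

Apply the min-plus product entry-by-entry:
  C[0][0] = min over k of (A[0][0] + B[0][0] = 1 + 6 = 7, A[0][1] + B[1][0] = 4 + -3 = 1, A[0][2] + B[2][0] = 1 + 6 = 7) = 1 (attained at k = 1)
  C[0][1] = min over k of (A[0][0] + B[0][1] = 1 + 2 = 3, A[0][1] + B[1][1] = 4 + 7 = 11, A[0][2] + B[2][1] = 1 + 10 = 11) = 3 (attained at k = 0)
  C[0][2] = min over k of (A[0][0] + B[0][2] = 1 + 0 = 1, A[0][1] + B[1][2] = 4 + -5 = -1, A[0][2] + B[2][2] = 1 + 7 = 8) = -1 (attained at k = 1)
  C[1][0] = min over k of (A[1][0] + B[0][0] = 2 + 6 = 8, A[1][1] + B[1][0] = 1 + -3 = -2, A[1][2] + B[2][0] = -4 + 6 = 2) = -2 (attained at k = 1)
  C[1][1] = min over k of (A[1][0] + B[0][1] = 2 + 2 = 4, A[1][1] + B[1][1] = 1 + 7 = 8, A[1][2] + B[2][1] = -4 + 10 = 6) = 4 (attained at k = 0)
  C[1][2] = min over k of (A[1][0] + B[0][2] = 2 + 0 = 2, A[1][1] + B[1][2] = 1 + -5 = -4, A[1][2] + B[2][2] = -4 + 7 = 3) = -4 (attained at k = 1)
  C[2][0] = min over k of (A[2][0] + B[0][0] = 8 + 6 = 14, A[2][1] + B[1][0] = -4 + -3 = -7, A[2][2] + B[2][0] = -1 + 6 = 5) = -7 (attained at k = 1)
  C[2][1] = min over k of (A[2][0] + B[0][1] = 8 + 2 = 10, A[2][1] + B[1][1] = -4 + 7 = 3, A[2][2] + B[2][1] = -1 + 10 = 9) = 3 (attained at k = 1)
  C[2][2] = min over k of (A[2][0] + B[0][2] = 8 + 0 = 8, A[2][1] + B[1][2] = -4 + -5 = -9, A[2][2] + B[2][2] = -1 + 7 = 6) = -9 (attained at k = 1)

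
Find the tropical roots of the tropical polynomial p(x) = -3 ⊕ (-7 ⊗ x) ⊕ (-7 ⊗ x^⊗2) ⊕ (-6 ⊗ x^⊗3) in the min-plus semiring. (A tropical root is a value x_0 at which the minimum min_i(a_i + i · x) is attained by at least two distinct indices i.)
Roots: {-1, 0, 4}

Each tropical root is a break point of the lower envelope of the lines y = a_i + i · x (there are 4 lines, with slopes 0, 1, ..., 3). Only the lines that attain the minimum somewhere contribute to roots; other lines are dominated. Here the surviving (envelope) indices are i = 3, i = 2, i = 1, i = 0.
Intersections between consecutive envelope lines give the roots: for adjacent envelope indices i < j the intersection is x = (a_i − a_j) / (j − i). Reading off the sorted break points: {-1, 0, 4}.
Verification: at each break x_0, at least two indices attain the minimum of min_i(a_i + i · x_0).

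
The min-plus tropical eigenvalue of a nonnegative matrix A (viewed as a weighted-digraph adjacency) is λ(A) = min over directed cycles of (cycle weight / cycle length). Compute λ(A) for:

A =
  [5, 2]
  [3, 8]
λ(A) = 5/2

Enumerate directed cycles and compute their means (weight / length). Sample:
  cycle 0 → 0: weight = 5, length = 1, mean = 5/1 ≈ 5.000
  cycle 1 → 1: weight = 8, length = 1, mean = 8/1 ≈ 8.000
  cycle 0 → 1 → 0: weight = 5, length = 2, mean = 5/2 ≈ 2.500
  cycle 1 → 0 → 1: weight = 5, length = 2, mean = 5/2 ≈ 2.500
Minimum mean = 2.500, attained e.g. along the cycle 0 → 1 → 0 with weight 5 and length 2. So λ(A) = 5/2 = 5/2.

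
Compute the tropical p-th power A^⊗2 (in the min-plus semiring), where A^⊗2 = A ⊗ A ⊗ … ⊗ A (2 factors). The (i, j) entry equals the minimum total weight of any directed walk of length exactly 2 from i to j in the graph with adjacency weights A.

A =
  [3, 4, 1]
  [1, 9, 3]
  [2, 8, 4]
A^⊗2 =
  [3, 7, 4]
  [4, 5, 2]
  [5, 6, 3]

Each entry (A^⊗2)_ij equals the minimum over all length-2 walks i = v_0 → v_1 → … → v_2 = j of Σ_t A[v_t][v_{t+1}]. For example, for (i, j) = (0, 2) we minimise over 3 possible intermediate vertex sequences; the minimum is 4, attained along the walk 0 → 0 → 2.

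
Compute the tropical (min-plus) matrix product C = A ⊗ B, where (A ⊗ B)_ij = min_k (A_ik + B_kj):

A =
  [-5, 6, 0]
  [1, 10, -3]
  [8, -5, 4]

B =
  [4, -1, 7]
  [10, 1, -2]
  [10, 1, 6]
A ⊗ B =
  [-1, -6, 2]
  [5, -2, 3]
  [5, -4, -7]

Apply the min-plus product entry-by-entry:
  C[0][0] = min over k of (A[0][0] + B[0][0] = -5 + 4 = -1, A[0][1] + B[1][0] = 6 + 10 = 16, A[0][2] + B[2][0] = 0 + 10 = 10) = -1 (attained at k = 0)
  C[0][1] = min over k of (A[0][0] + B[0][1] = -5 + -1 = -6, A[0][1] + B[1][1] = 6 + 1 = 7, A[0][2] + B[2][1] = 0 + 1 = 1) = -6 (attained at k = 0)
  C[0][2] = min over k of (A[0][0] + B[0][2] = -5 + 7 = 2, A[0][1] + B[1][2] = 6 + -2 = 4, A[0][2] + B[2][2] = 0 + 6 = 6) = 2 (attained at k = 0)
  C[1][0] = min over k of (A[1][0] + B[0][0] = 1 + 4 = 5, A[1][1] + B[1][0] = 10 + 10 = 20, A[1][2] + B[2][0] = -3 + 10 = 7) = 5 (attained at k = 0)
  C[1][1] = min over k of (A[1][0] + B[0][1] = 1 + -1 = 0, A[1][1] + B[1][1] = 10 + 1 = 11, A[1][2] + B[2][1] = -3 + 1 = -2) = -2 (attained at k = 2)
  C[1][2] = min over k of (A[1][0] + B[0][2] = 1 + 7 = 8, A[1][1] + B[1][2] = 10 + -2 = 8, A[1][2] + B[2][2] = -3 + 6 = 3) = 3 (attained at k = 2)
  C[2][0] = min over k of (A[2][0] + B[0][0] = 8 + 4 = 12, A[2][1] + B[1][0] = -5 + 10 = 5, A[2][2] + B[2][0] = 4 + 10 = 14) = 5 (attained at k = 1)
  C[2][1] = min over k of (A[2][0] + B[0][1] = 8 + -1 = 7, A[2][1] + B[1][1] = -5 + 1 = -4, A[2][2] + B[2][1] = 4 + 1 = 5) = -4 (attained at k = 1)
  C[2][2] = min over k of (A[2][0] + B[0][2] = 8 + 7 = 15, A[2][1] + B[1][2] = -5 + -2 = -7, A[2][2] + B[2][2] = 4 + 6 = 10) = -7 (attained at k = 1)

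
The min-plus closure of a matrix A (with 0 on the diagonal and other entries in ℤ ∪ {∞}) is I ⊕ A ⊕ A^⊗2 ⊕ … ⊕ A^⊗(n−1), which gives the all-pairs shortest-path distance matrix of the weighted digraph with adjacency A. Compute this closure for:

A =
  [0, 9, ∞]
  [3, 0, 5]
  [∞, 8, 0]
Closure =
  [0, 9, 14]
  [3, 0, 5]
  [11, 8, 0]

This is the Floyd-Warshall all-pairs shortest-path computation. For each intermediate vertex k = 0, 1, …, 2, update dist[i][j] ← min(dist[i][j], dist[i][k] + dist[k][j]). The final matrix gives, for each (i, j), the minimum total weight of any directed path from i to j (possibly empty when i = j).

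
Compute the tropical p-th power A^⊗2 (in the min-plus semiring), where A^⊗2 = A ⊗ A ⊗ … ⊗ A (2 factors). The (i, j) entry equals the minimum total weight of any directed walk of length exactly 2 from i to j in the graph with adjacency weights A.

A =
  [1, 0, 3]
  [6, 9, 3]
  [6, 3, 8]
A^⊗2 =
  [2, 1, 3]
  [7, 6, 9]
  [7, 6, 6]

Each entry (A^⊗2)_ij equals the minimum over all length-2 walks i = v_0 → v_1 → … → v_2 = j of Σ_t A[v_t][v_{t+1}]. For example, for (i, j) = (0, 2) we minimise over 3 possible intermediate vertex sequences; the minimum is 3, attained along the walk 0 → 1 → 2.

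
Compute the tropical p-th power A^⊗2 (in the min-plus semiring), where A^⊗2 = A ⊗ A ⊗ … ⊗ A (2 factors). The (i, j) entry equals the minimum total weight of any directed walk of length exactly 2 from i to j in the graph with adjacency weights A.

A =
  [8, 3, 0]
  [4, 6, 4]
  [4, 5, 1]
A^⊗2 =
  [4, 5, 1]
  [8, 7, 4]
  [5, 6, 2]

Each entry (A^⊗2)_ij equals the minimum over all length-2 walks i = v_0 → v_1 → … → v_2 = j of Σ_t A[v_t][v_{t+1}]. For example, for (i, j) = (0, 2) we minimise over 3 possible intermediate vertex sequences; the minimum is 1, attained along the walk 0 → 2 → 2.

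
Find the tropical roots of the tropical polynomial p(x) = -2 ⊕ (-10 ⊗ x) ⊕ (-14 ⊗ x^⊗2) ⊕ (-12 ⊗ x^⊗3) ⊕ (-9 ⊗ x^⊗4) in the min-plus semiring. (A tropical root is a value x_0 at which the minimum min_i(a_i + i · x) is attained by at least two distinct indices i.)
Roots: {-3, -2, 4, 8}

Each tropical root is a break point of the lower envelope of the lines y = a_i + i · x (there are 5 lines, with slopes 0, 1, ..., 4). Only the lines that attain the minimum somewhere contribute to roots; other lines are dominated. Here the surviving (envelope) indices are i = 4, i = 3, i = 2, i = 1, i = 0.
Intersections between consecutive envelope lines give the roots: for adjacent envelope indices i < j the intersection is x = (a_i − a_j) / (j − i). Reading off the sorted break points: {-3, -2, 4, 8}.
Verification: at each break x_0, at least two indices attain the minimum of min_i(a_i + i · x_0).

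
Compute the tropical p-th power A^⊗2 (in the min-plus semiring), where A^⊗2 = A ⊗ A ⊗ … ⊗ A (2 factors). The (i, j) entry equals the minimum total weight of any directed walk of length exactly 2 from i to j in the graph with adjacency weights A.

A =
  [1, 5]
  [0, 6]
A^⊗2 =
  [2, 6]
  [1, 5]

Each entry (A^⊗2)_ij equals the minimum over all length-2 walks i = v_0 → v_1 → … → v_2 = j of Σ_t A[v_t][v_{t+1}]. For example, for (i, j) = (0, 1) we minimise over 2 possible intermediate vertex sequences; the minimum is 6, attained along the walk 0 → 0 → 1.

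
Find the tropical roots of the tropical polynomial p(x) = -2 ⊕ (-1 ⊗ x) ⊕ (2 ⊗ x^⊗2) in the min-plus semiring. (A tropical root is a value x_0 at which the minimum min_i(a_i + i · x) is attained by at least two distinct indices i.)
Roots: {-3, -1}

Each tropical root is a break point of the lower envelope of the lines y = a_i + i · x (there are 3 lines, with slopes 0, 1, ..., 2). Only the lines that attain the minimum somewhere contribute to roots; other lines are dominated. Here the surviving (envelope) indices are i = 2, i = 1, i = 0.
Intersections between consecutive envelope lines give the roots: for adjacent envelope indices i < j the intersection is x = (a_i − a_j) / (j − i). Reading off the sorted break points: {-3, -1}.
Verification: at each break x_0, at least two indices attain the minimum of min_i(a_i + i · x_0).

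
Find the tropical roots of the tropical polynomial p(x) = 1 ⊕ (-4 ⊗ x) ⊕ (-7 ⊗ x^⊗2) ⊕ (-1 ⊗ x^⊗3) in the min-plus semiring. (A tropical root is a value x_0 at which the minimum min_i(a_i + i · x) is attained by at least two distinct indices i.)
Roots: {-6, 3, 5}

Each tropical root is a break point of the lower envelope of the lines y = a_i + i · x (there are 4 lines, with slopes 0, 1, ..., 3). Only the lines that attain the minimum somewhere contribute to roots; other lines are dominated. Here the surviving (envelope) indices are i = 3, i = 2, i = 1, i = 0.
Intersections between consecutive envelope lines give the roots: for adjacent envelope indices i < j the intersection is x = (a_i − a_j) / (j − i). Reading off the sorted break points: {-6, 3, 5}.
Verification: at each break x_0, at least two indices attain the minimum of min_i(a_i + i · x_0).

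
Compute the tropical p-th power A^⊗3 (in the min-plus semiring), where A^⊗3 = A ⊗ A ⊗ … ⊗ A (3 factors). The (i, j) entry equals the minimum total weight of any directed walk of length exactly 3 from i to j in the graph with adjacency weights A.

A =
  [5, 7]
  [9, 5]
A^⊗3 =
  [15, 17]
  [19, 15]

Each entry (A^⊗3)_ij equals the minimum over all length-3 walks i = v_0 → v_1 → … → v_3 = j of Σ_t A[v_t][v_{t+1}]. For example, for (i, j) = (0, 1) we minimise over 4 possible intermediate vertex sequences; the minimum is 17, attained along the walk 0 → 0 → 0 → 1.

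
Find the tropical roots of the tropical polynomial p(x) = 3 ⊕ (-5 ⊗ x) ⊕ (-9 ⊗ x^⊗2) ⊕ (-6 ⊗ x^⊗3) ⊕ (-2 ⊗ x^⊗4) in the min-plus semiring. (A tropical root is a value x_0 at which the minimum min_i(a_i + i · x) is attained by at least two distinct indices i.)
Roots: {-4, -3, 4, 8}

Each tropical root is a break point of the lower envelope of the lines y = a_i + i · x (there are 5 lines, with slopes 0, 1, ..., 4). Only the lines that attain the minimum somewhere contribute to roots; other lines are dominated. Here the surviving (envelope) indices are i = 4, i = 3, i = 2, i = 1, i = 0.
Intersections between consecutive envelope lines give the roots: for adjacent envelope indices i < j the intersection is x = (a_i − a_j) / (j − i). Reading off the sorted break points: {-4, -3, 4, 8}.
Verification: at each break x_0, at least two indices attain the minimum of min_i(a_i + i · x_0).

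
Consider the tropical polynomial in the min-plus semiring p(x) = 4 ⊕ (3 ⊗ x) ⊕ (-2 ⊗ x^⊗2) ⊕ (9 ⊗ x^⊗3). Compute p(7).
p(7) = 4

A tropical monomial a ⊗ x^⊗i evaluates to a + i · x. Evaluating each term at x = 7:
  Term 0 contributes 4 + 0 · 7 = 4
  Term 1 contributes 3 + 1 · 7 = 10
  Term 2 contributes -2 + 2 · 7 = 12
  Term 3 contributes 9 + 3 · 7 = 30
p(7) = ⊕ of these = min[4, 10, 12, 30] = 4.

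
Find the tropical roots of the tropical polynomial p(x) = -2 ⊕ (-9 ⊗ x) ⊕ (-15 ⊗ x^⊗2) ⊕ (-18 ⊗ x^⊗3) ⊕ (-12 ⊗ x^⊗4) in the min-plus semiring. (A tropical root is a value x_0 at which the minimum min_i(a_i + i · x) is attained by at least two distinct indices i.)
Roots: {-6, 3, 6, 7}

Each tropical root is a break point of the lower envelope of the lines y = a_i + i · x (there are 5 lines, with slopes 0, 1, ..., 4). Only the lines that attain the minimum somewhere contribute to roots; other lines are dominated. Here the surviving (envelope) indices are i = 4, i = 3, i = 2, i = 1, i = 0.
Intersections between consecutive envelope lines give the roots: for adjacent envelope indices i < j the intersection is x = (a_i − a_j) / (j − i). Reading off the sorted break points: {-6, 3, 6, 7}.
Verification: at each break x_0, at least two indices attain the minimum of min_i(a_i + i · x_0).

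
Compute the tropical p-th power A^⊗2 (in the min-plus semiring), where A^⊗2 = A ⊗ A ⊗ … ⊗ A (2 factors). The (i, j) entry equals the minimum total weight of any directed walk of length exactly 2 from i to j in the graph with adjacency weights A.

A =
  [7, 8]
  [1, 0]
A^⊗2 =
  [9, 8]
  [1, 0]

Each entry (A^⊗2)_ij equals the minimum over all length-2 walks i = v_0 → v_1 → … → v_2 = j of Σ_t A[v_t][v_{t+1}]. For example, for (i, j) = (0, 1) we minimise over 2 possible intermediate vertex sequences; the minimum is 8, attained along the walk 0 → 1 → 1.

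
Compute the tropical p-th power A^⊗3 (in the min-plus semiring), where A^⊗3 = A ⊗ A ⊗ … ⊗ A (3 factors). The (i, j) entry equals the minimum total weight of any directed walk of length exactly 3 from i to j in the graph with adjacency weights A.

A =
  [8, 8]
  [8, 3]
A^⊗3 =
  [19, 14]
  [14, 9]

Each entry (A^⊗3)_ij equals the minimum over all length-3 walks i = v_0 → v_1 → … → v_3 = j of Σ_t A[v_t][v_{t+1}]. For example, for (i, j) = (0, 1) we minimise over 4 possible intermediate vertex sequences; the minimum is 14, attained along the walk 0 → 1 → 1 → 1.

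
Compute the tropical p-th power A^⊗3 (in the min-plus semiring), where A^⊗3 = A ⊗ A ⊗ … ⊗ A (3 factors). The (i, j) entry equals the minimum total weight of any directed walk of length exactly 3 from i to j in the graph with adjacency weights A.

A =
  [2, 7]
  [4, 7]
A^⊗3 =
  [6, 11]
  [8, 13]

Each entry (A^⊗3)_ij equals the minimum over all length-3 walks i = v_0 → v_1 → … → v_3 = j of Σ_t A[v_t][v_{t+1}]. For example, for (i, j) = (0, 1) we minimise over 4 possible intermediate vertex sequences; the minimum is 11, attained along the walk 0 → 0 → 0 → 1.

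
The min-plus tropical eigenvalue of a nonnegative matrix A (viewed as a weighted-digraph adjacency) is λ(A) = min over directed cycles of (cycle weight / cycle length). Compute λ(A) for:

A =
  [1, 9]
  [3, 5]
λ(A) = 1

Enumerate directed cycles and compute their means (weight / length). Sample:
  cycle 0 → 0: weight = 1, length = 1, mean = 1/1 ≈ 1.000
  cycle 1 → 1: weight = 5, length = 1, mean = 5/1 ≈ 5.000
  cycle 0 → 1 → 0: weight = 12, length = 2, mean = 12/2 ≈ 6.000
  cycle 1 → 0 → 1: weight = 12, length = 2, mean = 12/2 ≈ 6.000
Minimum mean = 1.000, attained e.g. along the cycle 0 → 0 with weight 1 and length 1. So λ(A) = 1/1 = 1.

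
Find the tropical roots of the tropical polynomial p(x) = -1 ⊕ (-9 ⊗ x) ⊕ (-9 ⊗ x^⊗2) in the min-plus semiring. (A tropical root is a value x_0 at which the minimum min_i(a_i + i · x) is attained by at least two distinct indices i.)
Roots: {0, 8}

Each tropical root is a break point of the lower envelope of the lines y = a_i + i · x (there are 3 lines, with slopes 0, 1, ..., 2). Only the lines that attain the minimum somewhere contribute to roots; other lines are dominated. Here the surviving (envelope) indices are i = 2, i = 1, i = 0.
Intersections between consecutive envelope lines give the roots: for adjacent envelope indices i < j the intersection is x = (a_i − a_j) / (j − i). Reading off the sorted break points: {0, 8}.
Verification: at each break x_0, at least two indices attain the minimum of min_i(a_i + i · x_0).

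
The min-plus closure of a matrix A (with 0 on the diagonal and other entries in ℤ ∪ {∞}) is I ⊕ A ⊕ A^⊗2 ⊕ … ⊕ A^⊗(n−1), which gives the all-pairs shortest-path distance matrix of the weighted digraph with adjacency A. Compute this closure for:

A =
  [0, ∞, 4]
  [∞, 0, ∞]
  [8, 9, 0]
Closure =
  [0, 13, 4]
  [∞, 0, ∞]
  [8, 9, 0]

This is the Floyd-Warshall all-pairs shortest-path computation. For each intermediate vertex k = 0, 1, …, 2, update dist[i][j] ← min(dist[i][j], dist[i][k] + dist[k][j]). The final matrix gives, for each (i, j), the minimum total weight of any directed path from i to j (possibly empty when i = j).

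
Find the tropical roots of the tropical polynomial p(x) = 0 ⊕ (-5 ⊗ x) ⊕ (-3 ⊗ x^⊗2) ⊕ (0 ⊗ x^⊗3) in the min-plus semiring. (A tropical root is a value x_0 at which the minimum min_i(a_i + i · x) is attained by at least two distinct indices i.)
Roots: {-3, -2, 5}

Each tropical root is a break point of the lower envelope of the lines y = a_i + i · x (there are 4 lines, with slopes 0, 1, ..., 3). Only the lines that attain the minimum somewhere contribute to roots; other lines are dominated. Here the surviving (envelope) indices are i = 3, i = 2, i = 1, i = 0.
Intersections between consecutive envelope lines give the roots: for adjacent envelope indices i < j the intersection is x = (a_i − a_j) / (j − i). Reading off the sorted break points: {-3, -2, 5}.
Verification: at each break x_0, at least two indices attain the minimum of min_i(a_i + i · x_0).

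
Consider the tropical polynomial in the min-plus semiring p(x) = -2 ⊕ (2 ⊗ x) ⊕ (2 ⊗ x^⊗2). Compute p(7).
p(7) = -2

A tropical monomial a ⊗ x^⊗i evaluates to a + i · x. Evaluating each term at x = 7:
  Term 0 contributes -2 + 0 · 7 = -2
  Term 1 contributes 2 + 1 · 7 = 9
  Term 2 contributes 2 + 2 · 7 = 16
p(7) = ⊕ of these = min[-2, 9, 16] = -2.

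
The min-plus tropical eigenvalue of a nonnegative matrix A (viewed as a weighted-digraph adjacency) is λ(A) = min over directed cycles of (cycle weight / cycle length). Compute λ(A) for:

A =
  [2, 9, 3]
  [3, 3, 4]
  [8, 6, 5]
λ(A) = 2

Enumerate directed cycles and compute their means (weight / length). Sample:
  cycle 0 → 0: weight = 2, length = 1, mean = 2/1 ≈ 2.000
  cycle 1 → 1: weight = 3, length = 1, mean = 3/1 ≈ 3.000
  cycle 2 → 2: weight = 5, length = 1, mean = 5/1 ≈ 5.000
  cycle 0 → 1 → 0: weight = 12, length = 2, mean = 12/2 ≈ 6.000
  cycle 0 → 2 → 0: weight = 11, length = 2, mean = 11/2 ≈ 5.500
  cycle 1 → 0 → 1: weight = 12, length = 2, mean = 12/2 ≈ 6.000
Minimum mean = 2.000, attained e.g. along the cycle 0 → 0 with weight 2 and length 1. So λ(A) = 2/1 = 2.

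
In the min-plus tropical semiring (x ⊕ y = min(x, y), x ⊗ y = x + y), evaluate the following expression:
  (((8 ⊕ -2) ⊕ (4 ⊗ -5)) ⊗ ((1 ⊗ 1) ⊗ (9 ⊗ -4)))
(((8 ⊕ -2) ⊕ (4 ⊗ -5)) ⊗ ((1 ⊗ 1) ⊗ (9 ⊗ -4))) = 5

Expand innermost to outermost. Recall ⊕ takes the minimum of its arguments and ⊗ takes their sum. Working out the expression (((8 ⊕ -2) ⊕ (4 ⊗ -5)) ⊗ ((1 ⊗ 1) ⊗ (9 ⊗ -4))) gives 5.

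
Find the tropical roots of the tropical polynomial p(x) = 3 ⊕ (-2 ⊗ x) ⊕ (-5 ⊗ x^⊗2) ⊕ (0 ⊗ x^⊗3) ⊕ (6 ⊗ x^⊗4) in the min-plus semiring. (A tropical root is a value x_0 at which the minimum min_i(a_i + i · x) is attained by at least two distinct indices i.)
Roots: {-6, -5, 3, 5}

Each tropical root is a break point of the lower envelope of the lines y = a_i + i · x (there are 5 lines, with slopes 0, 1, ..., 4). Only the lines that attain the minimum somewhere contribute to roots; other lines are dominated. Here the surviving (envelope) indices are i = 4, i = 3, i = 2, i = 1, i = 0.
Intersections between consecutive envelope lines give the roots: for adjacent envelope indices i < j the intersection is x = (a_i − a_j) / (j − i). Reading off the sorted break points: {-6, -5, 3, 5}.
Verification: at each break x_0, at least two indices attain the minimum of min_i(a_i + i · x_0).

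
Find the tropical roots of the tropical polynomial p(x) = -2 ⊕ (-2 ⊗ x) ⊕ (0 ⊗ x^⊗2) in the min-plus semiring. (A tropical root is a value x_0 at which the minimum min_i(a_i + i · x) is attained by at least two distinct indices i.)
Roots: {-2, 0}

Each tropical root is a break point of the lower envelope of the lines y = a_i + i · x (there are 3 lines, with slopes 0, 1, ..., 2). Only the lines that attain the minimum somewhere contribute to roots; other lines are dominated. Here the surviving (envelope) indices are i = 2, i = 1, i = 0.
Intersections between consecutive envelope lines give the roots: for adjacent envelope indices i < j the intersection is x = (a_i − a_j) / (j − i). Reading off the sorted break points: {-2, 0}.
Verification: at each break x_0, at least two indices attain the minimum of min_i(a_i + i · x_0).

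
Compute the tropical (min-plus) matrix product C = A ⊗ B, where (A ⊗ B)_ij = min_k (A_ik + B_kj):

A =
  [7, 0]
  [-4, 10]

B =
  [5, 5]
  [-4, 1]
A ⊗ B =
  [-4, 1]
  [1, 1]

Apply the min-plus product entry-by-entry:
  C[0][0] = min over k of (A[0][0] + B[0][0] = 7 + 5 = 12, A[0][1] + B[1][0] = 0 + -4 = -4) = -4 (attained at k = 1)
  C[0][1] = min over k of (A[0][0] + B[0][1] = 7 + 5 = 12, A[0][1] + B[1][1] = 0 + 1 = 1) = 1 (attained at k = 1)
  C[1][0] = min over k of (A[1][0] + B[0][0] = -4 + 5 = 1, A[1][1] + B[1][0] = 10 + -4 = 6) = 1 (attained at k = 0)
  C[1][1] = min over k of (A[1][0] + B[0][1] = -4 + 5 = 1, A[1][1] + B[1][1] = 10 + 1 = 11) = 1 (attained at k = 0)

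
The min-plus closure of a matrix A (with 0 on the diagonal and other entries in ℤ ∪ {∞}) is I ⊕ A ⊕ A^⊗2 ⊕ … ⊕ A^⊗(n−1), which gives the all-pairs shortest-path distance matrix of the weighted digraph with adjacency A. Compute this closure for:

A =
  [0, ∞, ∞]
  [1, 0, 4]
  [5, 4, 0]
Closure =
  [0, ∞, ∞]
  [1, 0, 4]
  [5, 4, 0]

This is the Floyd-Warshall all-pairs shortest-path computation. For each intermediate vertex k = 0, 1, …, 2, update dist[i][j] ← min(dist[i][j], dist[i][k] + dist[k][j]). The final matrix gives, for each (i, j), the minimum total weight of any directed path from i to j (possibly empty when i = j).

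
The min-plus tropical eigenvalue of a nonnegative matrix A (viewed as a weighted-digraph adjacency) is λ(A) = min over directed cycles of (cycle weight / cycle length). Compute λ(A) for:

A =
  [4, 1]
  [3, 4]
λ(A) = 2

Enumerate directed cycles and compute their means (weight / length). Sample:
  cycle 0 → 0: weight = 4, length = 1, mean = 4/1 ≈ 4.000
  cycle 1 → 1: weight = 4, length = 1, mean = 4/1 ≈ 4.000
  cycle 0 → 1 → 0: weight = 4, length = 2, mean = 4/2 ≈ 2.000
  cycle 1 → 0 → 1: weight = 4, length = 2, mean = 4/2 ≈ 2.000
Minimum mean = 2.000, attained e.g. along the cycle 0 → 1 → 0 with weight 4 and length 2. So λ(A) = 4/2 = 2.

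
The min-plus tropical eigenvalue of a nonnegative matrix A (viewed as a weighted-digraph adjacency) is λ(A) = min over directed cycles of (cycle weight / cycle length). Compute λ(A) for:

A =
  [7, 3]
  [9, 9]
λ(A) = 6

Enumerate directed cycles and compute their means (weight / length). Sample:
  cycle 0 → 0: weight = 7, length = 1, mean = 7/1 ≈ 7.000
  cycle 1 → 1: weight = 9, length = 1, mean = 9/1 ≈ 9.000
  cycle 0 → 1 → 0: weight = 12, length = 2, mean = 12/2 ≈ 6.000
  cycle 1 → 0 → 1: weight = 12, length = 2, mean = 12/2 ≈ 6.000
Minimum mean = 6.000, attained e.g. along the cycle 0 → 1 → 0 with weight 12 and length 2. So λ(A) = 12/2 = 6.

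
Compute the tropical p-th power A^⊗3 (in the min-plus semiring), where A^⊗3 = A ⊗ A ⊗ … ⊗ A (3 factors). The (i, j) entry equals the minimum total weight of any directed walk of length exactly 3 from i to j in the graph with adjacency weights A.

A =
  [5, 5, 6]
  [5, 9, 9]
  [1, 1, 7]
A^⊗3 =
  [12, 12, 13]
  [12, 12, 16]
  [8, 8, 12]

Each entry (A^⊗3)_ij equals the minimum over all length-3 walks i = v_0 → v_1 → … → v_3 = j of Σ_t A[v_t][v_{t+1}]. For example, for (i, j) = (0, 2) we minimise over 9 possible intermediate vertex sequences; the minimum is 13, attained along the walk 0 → 2 → 0 → 2.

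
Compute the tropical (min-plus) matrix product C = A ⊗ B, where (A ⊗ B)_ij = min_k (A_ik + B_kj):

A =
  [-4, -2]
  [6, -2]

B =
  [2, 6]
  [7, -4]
A ⊗ B =
  [-2, -6]
  [5, -6]

Apply the min-plus product entry-by-entry:
  C[0][0] = min over k of (A[0][0] + B[0][0] = -4 + 2 = -2, A[0][1] + B[1][0] = -2 + 7 = 5) = -2 (attained at k = 0)
  C[0][1] = min over k of (A[0][0] + B[0][1] = -4 + 6 = 2, A[0][1] + B[1][1] = -2 + -4 = -6) = -6 (attained at k = 1)
  C[1][0] = min over k of (A[1][0] + B[0][0] = 6 + 2 = 8, A[1][1] + B[1][0] = -2 + 7 = 5) = 5 (attained at k = 1)
  C[1][1] = min over k of (A[1][0] + B[0][1] = 6 + 6 = 12, A[1][1] + B[1][1] = -2 + -4 = -6) = -6 (attained at k = 1)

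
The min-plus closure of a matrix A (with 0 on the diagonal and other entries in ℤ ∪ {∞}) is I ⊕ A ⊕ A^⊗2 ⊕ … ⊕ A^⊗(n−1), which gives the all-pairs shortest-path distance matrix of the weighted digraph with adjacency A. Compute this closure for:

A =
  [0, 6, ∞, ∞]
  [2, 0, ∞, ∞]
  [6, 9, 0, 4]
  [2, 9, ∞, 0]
Closure =
  [0, 6, ∞, ∞]
  [2, 0, ∞, ∞]
  [6, 9, 0, 4]
  [2, 8, ∞, 0]

This is the Floyd-Warshall all-pairs shortest-path computation. For each intermediate vertex k = 0, 1, …, 3, update dist[i][j] ← min(dist[i][j], dist[i][k] + dist[k][j]). The final matrix gives, for each (i, j), the minimum total weight of any directed path from i to j (possibly empty when i = j).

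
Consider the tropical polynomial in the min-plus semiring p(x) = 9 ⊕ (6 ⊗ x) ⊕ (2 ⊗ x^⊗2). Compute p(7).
p(7) = 9

A tropical monomial a ⊗ x^⊗i evaluates to a + i · x. Evaluating each term at x = 7:
  Term 0 contributes 9 + 0 · 7 = 9
  Term 1 contributes 6 + 1 · 7 = 13
  Term 2 contributes 2 + 2 · 7 = 16
p(7) = ⊕ of these = min[9, 13, 16] = 9.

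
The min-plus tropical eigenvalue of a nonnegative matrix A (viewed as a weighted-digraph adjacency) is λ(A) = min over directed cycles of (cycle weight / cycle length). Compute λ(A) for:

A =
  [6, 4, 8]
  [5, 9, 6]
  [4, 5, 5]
λ(A) = 9/2

Enumerate directed cycles and compute their means (weight / length). Sample:
  cycle 0 → 0: weight = 6, length = 1, mean = 6/1 ≈ 6.000
  cycle 1 → 1: weight = 9, length = 1, mean = 9/1 ≈ 9.000
  cycle 2 → 2: weight = 5, length = 1, mean = 5/1 ≈ 5.000
  cycle 0 → 1 → 0: weight = 9, length = 2, mean = 9/2 ≈ 4.500
  cycle 0 → 2 → 0: weight = 12, length = 2, mean = 12/2 ≈ 6.000
  cycle 1 → 0 → 1: weight = 9, length = 2, mean = 9/2 ≈ 4.500
Minimum mean = 4.500, attained e.g. along the cycle 0 → 1 → 0 with weight 9 and length 2. So λ(A) = 9/2 = 9/2.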